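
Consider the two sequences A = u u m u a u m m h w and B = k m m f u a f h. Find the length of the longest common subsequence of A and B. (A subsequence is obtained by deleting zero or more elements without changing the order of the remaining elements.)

Backtracking the LCS table gives one alignment: m (A3,B3) → u (A4,B5) → a (A5,B6) → h (A9,B8).
So the longest common subsequence has length 4.

4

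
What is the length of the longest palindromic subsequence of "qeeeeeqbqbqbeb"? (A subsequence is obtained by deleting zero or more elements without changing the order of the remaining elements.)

7

One longest palindromic subsequence is ebqbqbe (positions 6,8,9,10,11,12,13); it reads the same forward and backward, and the interval DP gives dp[1][14] = 7.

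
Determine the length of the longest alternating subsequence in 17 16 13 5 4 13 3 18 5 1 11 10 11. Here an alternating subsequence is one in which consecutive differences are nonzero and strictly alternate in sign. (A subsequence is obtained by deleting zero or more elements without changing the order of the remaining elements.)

9

Track the best alternating length ending on an up-step vs a down-step at each position: up/down = 1/1, 1/2, 1/2, 1/2, 1/2, 3/2, 1/4, 5/1, 5/6, 1/6, 7/6, 7/8, 9/6.
The maximum over both is 9; one such subsequence is 17, 5, 13, 3, 18, 5, 11, 10, 11.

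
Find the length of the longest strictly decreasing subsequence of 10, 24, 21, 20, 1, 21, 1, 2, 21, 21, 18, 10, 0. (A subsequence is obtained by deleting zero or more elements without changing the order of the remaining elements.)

Scanning left to right, the best length ending at each element is: 10→1, 24→1, 21→2, 20→3, 1→4, 21→2, 1→4, 2→4, 21→2, 21→2, 18→4, 10→5, 0→6.
So the longest decreasing subsequence has length 6, e.g. 24, 21, 20, 18, 10, 0.

6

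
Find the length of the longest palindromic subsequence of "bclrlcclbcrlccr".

Using dp[i][j] = 2 + dp[i+1][j−1] if the ends match, else max(dp[i+1][j], dp[i][j−1]):
dp[1][15] = 10. A witness is clrlcclrlc at positions 2,3,4,5,6,7,8,11,12,14.

10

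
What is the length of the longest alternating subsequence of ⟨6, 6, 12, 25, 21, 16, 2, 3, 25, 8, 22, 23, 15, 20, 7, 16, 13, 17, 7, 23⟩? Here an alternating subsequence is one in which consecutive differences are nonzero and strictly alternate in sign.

14

A longest alternating subsequence is 6, 25, 21, 25, 8, 22, 15, 20, 7, 16, 13, 17, 7, 23 (positions 1,4,5,9,10,11,13,14,15,16,17,18,19,20); its 13 consecutive differences strictly alternate in sign, and length 14 is optimal.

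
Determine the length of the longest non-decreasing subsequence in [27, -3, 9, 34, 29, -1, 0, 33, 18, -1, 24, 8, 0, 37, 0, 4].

One longest non-decreasing subsequence is -3, -1, 0, 18, 24, 37 (positions 2,6,7,9,11,14), of length 6; no longer one exists.

6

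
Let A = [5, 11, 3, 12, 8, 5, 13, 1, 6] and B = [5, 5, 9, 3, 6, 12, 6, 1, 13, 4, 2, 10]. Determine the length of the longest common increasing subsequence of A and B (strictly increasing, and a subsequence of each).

3

For each value that appears in both, track the longest common increasing run ending there.
The best achievable length is 3; one witness is 5, 12, 13 (A-positions 1,4,7, B-positions 1,6,9).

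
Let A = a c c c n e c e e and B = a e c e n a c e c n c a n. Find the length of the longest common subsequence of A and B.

6

A longest common subsequence is acccnc (length 6); the LCS DP confirms no longer common subsequence exists.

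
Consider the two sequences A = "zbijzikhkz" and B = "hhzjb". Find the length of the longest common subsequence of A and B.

A longest common subsequence is zb (length 2); the LCS DP confirms no longer common subsequence exists.

2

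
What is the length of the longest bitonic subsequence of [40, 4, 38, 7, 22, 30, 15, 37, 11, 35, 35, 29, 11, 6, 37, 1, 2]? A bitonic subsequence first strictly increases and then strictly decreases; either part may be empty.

Let inc[i] be the LIS ending at i and dec[i] the longest strictly decreasing subsequence starting at i. inc = [1, 1, 2, 2, 3, 4, 3, 5, 3, 5, 5, 4, 3, 2, 6, 1, 2], dec = [8, 2, 7, 3, 5, 5, 4, 6, 3, 5, 5, 4, 3, 2, 2, 1, 1].
max_i inc[i]+dec[i]−1 = 10, with one witness 4, 7, 22, 30, 37, 35, 29, 11, 6, 2.

10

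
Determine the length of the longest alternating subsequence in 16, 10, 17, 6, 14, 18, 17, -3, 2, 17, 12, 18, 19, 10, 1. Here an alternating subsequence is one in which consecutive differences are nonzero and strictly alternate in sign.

A longest alternating subsequence is 16, 10, 17, 6, 14, -3, 17, 12, 18, 10 (positions 1,2,3,4,5,8,10,11,12,14); its 9 consecutive differences strictly alternate in sign, and length 10 is optimal.

10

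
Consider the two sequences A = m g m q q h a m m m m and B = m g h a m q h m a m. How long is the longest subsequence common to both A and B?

A longest common subsequence is mgmqham (length 7); the LCS DP confirms no longer common subsequence exists.

7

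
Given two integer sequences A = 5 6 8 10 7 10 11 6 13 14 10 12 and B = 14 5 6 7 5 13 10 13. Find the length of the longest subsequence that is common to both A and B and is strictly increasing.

5

For each value that appears in both, track the longest common increasing run ending there.
The best achievable length is 5; one witness is 5, 6, 7, 10, 13 (A-positions 1,2,5,6,9, B-positions 2,3,4,7,8).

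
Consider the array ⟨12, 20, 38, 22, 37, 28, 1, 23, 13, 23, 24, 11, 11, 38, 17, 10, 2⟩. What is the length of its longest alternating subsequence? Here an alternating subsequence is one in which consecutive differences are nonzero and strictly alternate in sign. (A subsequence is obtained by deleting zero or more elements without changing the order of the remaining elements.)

11

A longest alternating subsequence is 12, 38, 22, 37, 1, 23, 13, 23, 11, 38, 17 (positions 1,3,4,5,7,8,9,10,12,14,15); its 10 consecutive differences strictly alternate in sign, and length 11 is optimal.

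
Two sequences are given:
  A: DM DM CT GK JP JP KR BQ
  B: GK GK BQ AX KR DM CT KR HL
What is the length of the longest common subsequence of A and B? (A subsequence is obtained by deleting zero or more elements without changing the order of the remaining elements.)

A longest common subsequence is DM, CT, KR (length 3); the LCS DP confirms no longer common subsequence exists.

3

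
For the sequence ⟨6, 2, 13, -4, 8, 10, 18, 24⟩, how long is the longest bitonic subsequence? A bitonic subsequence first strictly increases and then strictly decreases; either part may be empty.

One longest bitonic subsequence is 6, 8, 10, 18, 24 (positions 1,5,6,7,8): it rises to 24 then falls. Length 5 is optimal.

5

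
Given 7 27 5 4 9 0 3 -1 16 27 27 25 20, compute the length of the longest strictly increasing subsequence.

4

Let dp[i] be the longest increasing subsequence ending at position i. Then dp = [1, 2, 1, 1, 2, 1, 2, 1, 3, 4, 4, 4, 4].
The maximum is 4; one witness is 7, 9, 16, 27 at positions 1,5,9,10.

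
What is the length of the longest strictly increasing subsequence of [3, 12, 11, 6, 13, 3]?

3

Let dp[i] be the longest increasing subsequence ending at position i. Then dp = [1, 2, 2, 2, 3, 1].
The maximum is 3; one witness is 3, 12, 13 at positions 1,2,5.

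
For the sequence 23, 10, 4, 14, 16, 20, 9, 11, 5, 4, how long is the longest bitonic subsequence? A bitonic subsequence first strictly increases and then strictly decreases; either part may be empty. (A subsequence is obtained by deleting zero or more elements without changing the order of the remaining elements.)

7

Let inc[i] be the LIS ending at i and dec[i] the longest strictly decreasing subsequence starting at i. inc = [1, 1, 1, 2, 3, 4, 2, 3, 2, 1], dec = [5, 4, 1, 4, 4, 4, 3, 3, 2, 1].
max_i inc[i]+dec[i]−1 = 7, with one witness 10, 14, 16, 20, 11, 5, 4.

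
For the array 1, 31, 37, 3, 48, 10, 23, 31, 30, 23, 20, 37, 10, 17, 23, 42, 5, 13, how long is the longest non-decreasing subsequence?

One longest non-decreasing subsequence is 1, 3, 10, 23, 31, 37, 42 (positions 1,4,6,7,8,12,16), of length 7; no longer one exists.

7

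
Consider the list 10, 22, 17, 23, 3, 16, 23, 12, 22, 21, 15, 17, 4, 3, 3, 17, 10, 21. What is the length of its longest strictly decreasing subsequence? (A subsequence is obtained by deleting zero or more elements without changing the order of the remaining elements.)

6

One longest decreasing subsequence is 22, 17, 16, 12, 4, 3 (positions 2,3,6,8,13,14), of length 6; no longer one exists.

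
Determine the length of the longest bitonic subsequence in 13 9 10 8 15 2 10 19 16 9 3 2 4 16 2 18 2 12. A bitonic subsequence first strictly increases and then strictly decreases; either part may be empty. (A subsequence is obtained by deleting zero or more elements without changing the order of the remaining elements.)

8

Let inc[i] be the LIS ending at i and dec[i] the longest strictly decreasing subsequence starting at i. inc = [1, 1, 2, 1, 3, 1, 2, 4, 4, 2, 2, 1, 3, 4, 1, 5, 1, 4], dec = [5, 4, 4, 3, 5, 1, 4, 5, 4, 3, 2, 1, 2, 2, 1, 2, 1, 1].
max_i inc[i]+dec[i]−1 = 8, with one witness 9, 10, 15, 19, 16, 9, 4, 2.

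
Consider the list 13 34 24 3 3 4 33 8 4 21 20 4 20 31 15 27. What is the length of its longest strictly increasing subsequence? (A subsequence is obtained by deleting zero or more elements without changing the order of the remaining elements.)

Let dp[i] be the longest increasing subsequence ending at position i. Then dp = [1, 2, 2, 1, 1, 2, 3, 3, 2, 4, 4, 2, 4, 5, 4, 5].
The maximum is 5; one witness is 3, 4, 8, 21, 31 at positions 4,6,8,10,14.

5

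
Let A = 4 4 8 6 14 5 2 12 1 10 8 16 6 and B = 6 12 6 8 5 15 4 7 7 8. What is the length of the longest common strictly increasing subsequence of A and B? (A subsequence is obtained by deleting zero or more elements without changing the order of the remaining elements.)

2

A longest common strictly increasing subsequence is 6, 12 (length 2); it appears in order in both A and B, and no longer such subsequence exists.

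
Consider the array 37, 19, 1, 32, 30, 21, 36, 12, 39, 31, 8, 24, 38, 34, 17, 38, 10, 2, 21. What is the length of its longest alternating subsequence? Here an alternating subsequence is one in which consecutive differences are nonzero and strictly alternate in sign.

A longest alternating subsequence is 37, 19, 32, 30, 36, 12, 39, 31, 38, 34, 38, 10, 21 (positions 1,2,4,5,7,8,9,10,13,14,16,17,19); its 12 consecutive differences strictly alternate in sign, and length 13 is optimal.

13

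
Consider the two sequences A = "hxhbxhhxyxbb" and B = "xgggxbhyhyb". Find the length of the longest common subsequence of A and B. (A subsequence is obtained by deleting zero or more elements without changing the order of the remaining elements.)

Backtracking the LCS table gives one alignment: x (A2,B5) → b (A4,B6) → h (A6,B7) → h (A7,B9) → y (A9,B10) → b (A12,B11).
So the longest common subsequence has length 6.

6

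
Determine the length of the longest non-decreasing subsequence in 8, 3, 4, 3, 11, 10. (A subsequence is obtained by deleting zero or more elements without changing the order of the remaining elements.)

3

Let dp[i] be the longest non-decreasing subsequence ending at position i. Then dp = [1, 1, 2, 2, 3, 3].
The maximum is 3; one witness is 3, 4, 11 at positions 2,3,5.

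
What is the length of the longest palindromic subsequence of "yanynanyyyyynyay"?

13

One longest palindromic subsequence is yaynyyyyynyay (positions 1,2,4,5,8,9,10,11,12,13,14,15,16); it reads the same forward and backward, and the interval DP gives dp[1][16] = 13.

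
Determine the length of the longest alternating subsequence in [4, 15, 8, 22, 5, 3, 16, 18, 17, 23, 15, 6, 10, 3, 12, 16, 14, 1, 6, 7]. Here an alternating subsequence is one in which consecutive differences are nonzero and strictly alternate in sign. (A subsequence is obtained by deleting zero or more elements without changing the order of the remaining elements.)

Track the best alternating length ending on an up-step vs a down-step at each position: up/down = 1/1, 2/1, 2/3, 4/1, 2/5, 1/5, 6/5, 6/5, 6/7, 8/1, 6/9, 6/9, 10/9, 1/11, 12/9, 12/9, 12/13, 1/13, 14/13, 14/13.
The maximum over both is 14; one such subsequence is 4, 15, 8, 22, 5, 18, 17, 23, 6, 10, 3, 12, 1, 6.

14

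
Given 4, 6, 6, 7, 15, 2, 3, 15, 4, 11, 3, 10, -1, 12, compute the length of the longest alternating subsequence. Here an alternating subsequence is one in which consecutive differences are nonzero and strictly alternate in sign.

10

Track the best alternating length ending on an up-step vs a down-step at each position: up/down = 1/1, 2/1, 2/1, 2/1, 2/1, 1/3, 4/3, 4/1, 4/5, 6/5, 4/7, 8/7, 1/9, 10/5.
The maximum over both is 10; one such subsequence is 4, 6, 2, 15, 4, 11, 3, 10, -1, 12.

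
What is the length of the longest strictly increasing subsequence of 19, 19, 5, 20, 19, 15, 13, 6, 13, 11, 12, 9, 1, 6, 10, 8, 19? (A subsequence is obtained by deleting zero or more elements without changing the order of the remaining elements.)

5

One longest increasing subsequence is 5, 6, 11, 12, 19 (positions 3,8,10,11,17), of length 5; no longer one exists.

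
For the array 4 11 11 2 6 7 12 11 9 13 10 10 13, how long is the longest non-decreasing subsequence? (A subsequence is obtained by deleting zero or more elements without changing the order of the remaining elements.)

7

One longest non-decreasing subsequence is 4, 6, 7, 9, 10, 10, 13 (positions 1,5,6,9,11,12,13), of length 7; no longer one exists.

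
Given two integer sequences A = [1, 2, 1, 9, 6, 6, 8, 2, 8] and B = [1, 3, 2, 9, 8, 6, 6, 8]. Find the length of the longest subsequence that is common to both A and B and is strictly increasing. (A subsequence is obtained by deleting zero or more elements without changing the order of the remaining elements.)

4

A longest common strictly increasing subsequence is 1, 2, 6, 8 (length 4); it appears in order in both A and B, and no longer such subsequence exists.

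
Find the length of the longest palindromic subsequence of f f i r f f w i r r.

5

Using dp[i][j] = 2 + dp[i+1][j−1] if the ends match, else max(dp[i+1][j], dp[i][j−1]):
dp[1][10] = 5. A witness is ffrff at positions 1,2,4,5,6.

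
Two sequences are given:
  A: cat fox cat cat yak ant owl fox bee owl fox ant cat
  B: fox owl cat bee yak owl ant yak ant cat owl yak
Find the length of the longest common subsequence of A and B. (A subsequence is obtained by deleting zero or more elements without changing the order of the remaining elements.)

Backtracking the LCS table gives one alignment: fox (A2,B1) → cat (A3,B3) → yak (A5,B5) → ant (A6,B7) → ant (A12,B9) → cat (A13,B10).
So the longest common subsequence has length 6.

6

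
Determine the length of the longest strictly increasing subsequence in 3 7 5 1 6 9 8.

Scanning left to right, the best length ending at each element is: 3→1, 7→2, 5→2, 1→1, 6→3, 9→4, 8→4.
So the longest increasing subsequence has length 4, e.g. 3, 5, 6, 9.

4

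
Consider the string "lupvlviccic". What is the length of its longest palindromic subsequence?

4

One longest palindromic subsequence is icci (positions 7,8,9,10); it reads the same forward and backward, and the interval DP gives dp[1][11] = 4.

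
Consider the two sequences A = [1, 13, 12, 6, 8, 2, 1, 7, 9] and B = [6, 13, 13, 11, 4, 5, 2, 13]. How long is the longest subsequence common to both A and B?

2

Backtracking the LCS table gives one alignment: 13 (A2,B3) → 2 (A6,B7).
So the longest common subsequence has length 2.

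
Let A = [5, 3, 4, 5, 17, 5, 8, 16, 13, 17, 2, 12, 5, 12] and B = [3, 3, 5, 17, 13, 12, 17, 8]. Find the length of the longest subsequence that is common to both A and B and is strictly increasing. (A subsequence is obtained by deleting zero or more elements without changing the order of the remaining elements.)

4

For each value that appears in both, track the longest common increasing run ending there.
The best achievable length is 4; one witness is 3, 5, 13, 17 (A-positions 2,4,9,10, B-positions 1,3,5,7).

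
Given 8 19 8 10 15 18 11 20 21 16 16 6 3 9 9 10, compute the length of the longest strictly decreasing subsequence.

5

One longest decreasing subsequence is 19, 15, 11, 6, 3 (positions 2,5,7,12,13), of length 5; no longer one exists.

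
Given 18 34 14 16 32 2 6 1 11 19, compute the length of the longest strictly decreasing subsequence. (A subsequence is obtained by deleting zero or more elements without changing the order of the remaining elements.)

One longest decreasing subsequence is 18, 14, 2, 1 (positions 1,3,6,8), of length 4; no longer one exists.

4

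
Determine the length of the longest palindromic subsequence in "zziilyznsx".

4

One longest palindromic subsequence is ziiz (positions 2,3,4,7); it reads the same forward and backward, and the interval DP gives dp[1][10] = 4.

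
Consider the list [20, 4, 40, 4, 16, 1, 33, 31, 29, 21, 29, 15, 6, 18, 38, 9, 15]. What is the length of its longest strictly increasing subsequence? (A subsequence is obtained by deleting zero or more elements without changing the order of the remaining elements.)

Scanning left to right, the best length ending at each element is: 20→1, 4→1, 40→2, 4→1, 16→2, 1→1, 33→3, 31→3, 29→3, 21→3, 29→4, 15→2, 6→2, 18→3, 38→5, 9→3, 15→4.
So the longest increasing subsequence has length 5, e.g. 4, 16, 21, 29, 38.

5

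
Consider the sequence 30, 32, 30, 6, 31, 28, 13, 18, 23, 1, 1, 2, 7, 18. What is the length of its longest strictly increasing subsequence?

Let dp[i] be the longest increasing subsequence ending at position i. Then dp = [1, 2, 1, 1, 2, 2, 2, 3, 4, 1, 1, 2, 3, 4].
The maximum is 4; one witness is 6, 13, 18, 23 at positions 4,7,8,9.

4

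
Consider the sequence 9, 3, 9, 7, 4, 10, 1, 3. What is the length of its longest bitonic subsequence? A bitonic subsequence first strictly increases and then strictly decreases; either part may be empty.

5

Let inc[i] be the LIS ending at i and dec[i] the longest strictly decreasing subsequence starting at i. inc = [1, 1, 2, 2, 2, 3, 1, 2], dec = [4, 2, 4, 3, 2, 2, 1, 1].
max_i inc[i]+dec[i]−1 = 5, with one witness 3, 9, 7, 4, 3.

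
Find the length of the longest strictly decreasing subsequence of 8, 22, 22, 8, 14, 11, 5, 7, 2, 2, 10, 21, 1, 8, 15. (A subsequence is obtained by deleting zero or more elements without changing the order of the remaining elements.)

6

Let dp[i] be the longest decreasing subsequence ending at position i. Then dp = [1, 1, 1, 2, 2, 3, 4, 4, 5, 5, 4, 2, 6, 5, 3].
The maximum is 6; one witness is 22, 14, 11, 5, 2, 1 at positions 2,5,6,7,9,13.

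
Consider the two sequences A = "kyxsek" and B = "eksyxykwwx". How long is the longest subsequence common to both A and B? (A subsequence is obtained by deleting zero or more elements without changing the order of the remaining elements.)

A longest common subsequence is kyxk (length 4); the LCS DP confirms no longer common subsequence exists.

4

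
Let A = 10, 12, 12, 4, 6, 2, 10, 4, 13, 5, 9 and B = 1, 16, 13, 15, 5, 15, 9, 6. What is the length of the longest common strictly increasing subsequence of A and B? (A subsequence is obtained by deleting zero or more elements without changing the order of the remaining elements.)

2

A longest common strictly increasing subsequence is 5, 9 (length 2); it appears in order in both A and B, and no longer such subsequence exists.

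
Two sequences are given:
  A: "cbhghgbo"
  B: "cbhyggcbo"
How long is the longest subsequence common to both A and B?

7

A longest common subsequence is cbhggbo (length 7); the LCS DP confirms no longer common subsequence exists.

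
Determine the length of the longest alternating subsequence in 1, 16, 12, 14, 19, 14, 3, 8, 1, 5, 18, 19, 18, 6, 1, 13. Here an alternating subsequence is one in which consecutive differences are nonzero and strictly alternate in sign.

A longest alternating subsequence is 1, 16, 12, 14, 3, 8, 1, 18, 6, 13 (positions 1,2,3,4,7,8,9,11,14,16); its 9 consecutive differences strictly alternate in sign, and length 10 is optimal.

10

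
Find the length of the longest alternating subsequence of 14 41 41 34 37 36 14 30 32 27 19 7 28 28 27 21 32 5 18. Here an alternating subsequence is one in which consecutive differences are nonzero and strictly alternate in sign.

Track the best alternating length ending on an up-step vs a down-step at each position: up/down = 1/1, 2/1, 2/1, 2/3, 4/3, 4/5, 1/5, 6/5, 6/5, 6/7, 6/7, 1/7, 8/7, 8/7, 8/9, 8/9, 10/5, 1/11, 12/11.
The maximum over both is 12; one such subsequence is 14, 41, 34, 37, 14, 30, 27, 28, 27, 32, 5, 18.

12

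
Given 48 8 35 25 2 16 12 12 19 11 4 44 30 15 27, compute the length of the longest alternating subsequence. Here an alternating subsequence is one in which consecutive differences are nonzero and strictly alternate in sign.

A longest alternating subsequence is 48, 8, 35, 2, 16, 12, 19, 11, 44, 15, 27 (positions 1,2,3,5,6,7,9,10,12,14,15); its 10 consecutive differences strictly alternate in sign, and length 11 is optimal.

11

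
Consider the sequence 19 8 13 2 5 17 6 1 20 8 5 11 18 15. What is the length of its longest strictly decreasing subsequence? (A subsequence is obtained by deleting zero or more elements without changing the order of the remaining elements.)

One longest decreasing subsequence is 19, 8, 2, 1 (positions 1,2,4,8), of length 4; no longer one exists.

4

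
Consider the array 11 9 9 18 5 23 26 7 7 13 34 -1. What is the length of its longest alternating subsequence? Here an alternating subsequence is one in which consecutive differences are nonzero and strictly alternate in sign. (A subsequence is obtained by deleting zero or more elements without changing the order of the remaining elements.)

8

Track the best alternating length ending on an up-step vs a down-step at each position: up/down = 1/1, 1/2, 1/2, 3/1, 1/4, 5/1, 5/1, 5/6, 5/6, 7/6, 7/1, 1/8.
The maximum over both is 8; one such subsequence is 11, 9, 18, 5, 23, 7, 13, -1.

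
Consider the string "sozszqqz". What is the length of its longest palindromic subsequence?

4

Using dp[i][j] = 2 + dp[i+1][j−1] if the ends match, else max(dp[i+1][j], dp[i][j−1]):
dp[1][8] = 4. A witness is zqqz at positions 3,6,7,8.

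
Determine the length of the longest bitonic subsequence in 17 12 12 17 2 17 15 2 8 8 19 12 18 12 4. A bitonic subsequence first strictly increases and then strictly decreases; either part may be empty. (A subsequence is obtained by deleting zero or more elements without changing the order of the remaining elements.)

6

Let inc[i] be the LIS ending at i and dec[i] the longest strictly decreasing subsequence starting at i. inc = [1, 1, 1, 2, 1, 2, 2, 1, 2, 2, 3, 3, 4, 3, 2], dec = [4, 3, 3, 4, 1, 4, 3, 1, 2, 2, 4, 2, 3, 2, 1].
max_i inc[i]+dec[i]−1 = 6, with one witness 12, 17, 19, 18, 12, 4.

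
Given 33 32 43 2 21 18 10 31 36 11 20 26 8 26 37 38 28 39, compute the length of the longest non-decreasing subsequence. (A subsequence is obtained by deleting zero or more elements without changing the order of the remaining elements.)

Scanning left to right, the best length ending at each element is: 33→1, 32→1, 43→2, 2→1, 21→2, 18→2, 10→2, 31→3, 36→4, 11→3, 20→4, 26→5, 8→2, 26→6, 37→7, 38→8, 28→7, 39→9.
So the longest non-decreasing subsequence has length 9, e.g. 2, 10, 11, 20, 26, 26, 37, 38, 39.

9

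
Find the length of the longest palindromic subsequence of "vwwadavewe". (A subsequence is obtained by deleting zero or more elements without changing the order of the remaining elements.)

Using dp[i][j] = 2 + dp[i+1][j−1] if the ends match, else max(dp[i+1][j], dp[i][j−1]):
dp[1][10] = 5. A witness is wadaw at positions 3,4,5,6,9.

5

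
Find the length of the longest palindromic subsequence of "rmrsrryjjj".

Using dp[i][j] = 2 + dp[i+1][j−1] if the ends match, else max(dp[i+1][j], dp[i][j−1]):
dp[1][10] = 5. A witness is rrsrr at positions 1,3,4,5,6.

5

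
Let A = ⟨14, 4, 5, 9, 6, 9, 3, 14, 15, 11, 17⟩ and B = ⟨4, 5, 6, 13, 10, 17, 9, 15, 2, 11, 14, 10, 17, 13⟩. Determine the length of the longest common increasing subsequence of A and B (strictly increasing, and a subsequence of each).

6

A longest common strictly increasing subsequence is 4, 5, 6, 9, 15, 17 (length 6); it appears in order in both A and B, and no longer such subsequence exists.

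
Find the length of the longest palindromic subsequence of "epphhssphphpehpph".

One longest palindromic subsequence is pphphphphpp (positions 2,3,4,8,9,10,11,12,14,15,16); it reads the same forward and backward, and the interval DP gives dp[1][17] = 11.

11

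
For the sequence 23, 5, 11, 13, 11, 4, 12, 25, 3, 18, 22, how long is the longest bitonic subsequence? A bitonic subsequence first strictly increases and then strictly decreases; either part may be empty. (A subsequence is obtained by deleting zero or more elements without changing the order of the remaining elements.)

Let inc[i] be the LIS ending at i and dec[i] the longest strictly decreasing subsequence starting at i. inc = [1, 1, 2, 3, 2, 1, 3, 4, 1, 4, 5], dec = [5, 3, 3, 4, 3, 2, 2, 2, 1, 1, 1].
max_i inc[i]+dec[i]−1 = 6, with one witness 5, 11, 13, 11, 4, 3.

6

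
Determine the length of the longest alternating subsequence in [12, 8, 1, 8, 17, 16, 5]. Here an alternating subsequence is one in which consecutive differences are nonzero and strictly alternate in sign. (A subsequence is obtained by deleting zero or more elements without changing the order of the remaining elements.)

4

Track the best alternating length ending on an up-step vs a down-step at each position: up/down = 1/1, 1/2, 1/2, 3/2, 3/1, 3/4, 3/4.
The maximum over both is 4; one such subsequence is 12, 8, 17, 16.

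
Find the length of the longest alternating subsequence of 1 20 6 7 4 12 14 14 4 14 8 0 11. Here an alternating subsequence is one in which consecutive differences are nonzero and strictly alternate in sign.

10

A longest alternating subsequence is 1, 20, 6, 7, 4, 12, 4, 14, 8, 11 (positions 1,2,3,4,5,6,9,10,11,13); its 9 consecutive differences strictly alternate in sign, and length 10 is optimal.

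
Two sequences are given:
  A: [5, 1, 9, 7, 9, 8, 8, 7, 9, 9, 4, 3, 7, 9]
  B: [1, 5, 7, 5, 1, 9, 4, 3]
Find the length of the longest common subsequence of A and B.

A longest common subsequence is 5, 1, 9, 4, 3 (length 5); the LCS DP confirms no longer common subsequence exists.

5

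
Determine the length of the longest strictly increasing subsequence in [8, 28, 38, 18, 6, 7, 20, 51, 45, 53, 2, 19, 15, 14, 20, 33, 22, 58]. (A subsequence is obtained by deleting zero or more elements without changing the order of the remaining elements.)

6

Scanning left to right, the best length ending at each element is: 8→1, 28→2, 38→3, 18→2, 6→1, 7→2, 20→3, 51→4, 45→4, 53→5, 2→1, 19→3, 15→3, 14→3, 20→4, 33→5, 22→5, 58→6.
So the longest increasing subsequence has length 6, e.g. 8, 28, 38, 51, 53, 58.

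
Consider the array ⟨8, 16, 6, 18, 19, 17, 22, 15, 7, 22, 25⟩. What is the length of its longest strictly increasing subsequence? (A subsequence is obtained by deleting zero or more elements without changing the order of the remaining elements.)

6

One longest increasing subsequence is 8, 16, 18, 19, 22, 25 (positions 1,2,4,5,7,11), of length 6; no longer one exists.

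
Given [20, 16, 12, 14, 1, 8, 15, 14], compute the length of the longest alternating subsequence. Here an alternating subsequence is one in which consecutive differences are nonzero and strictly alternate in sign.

6

Track the best alternating length ending on an up-step vs a down-step at each position: up/down = 1/1, 1/2, 1/2, 3/2, 1/4, 5/4, 5/2, 5/6.
The maximum over both is 6; one such subsequence is 20, 12, 14, 1, 15, 14.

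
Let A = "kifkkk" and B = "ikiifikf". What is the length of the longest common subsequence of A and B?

A longest common subsequence is kifk (length 4); the LCS DP confirms no longer common subsequence exists.

4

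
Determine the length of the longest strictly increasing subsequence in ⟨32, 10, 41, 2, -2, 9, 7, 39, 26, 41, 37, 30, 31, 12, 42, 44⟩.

7

Let dp[i] be the longest increasing subsequence ending at position i. Then dp = [1, 1, 2, 1, 1, 2, 2, 3, 3, 4, 4, 4, 5, 3, 6, 7].
The maximum is 7; one witness is 2, 9, 26, 30, 31, 42, 44 at positions 4,6,9,12,13,15,16.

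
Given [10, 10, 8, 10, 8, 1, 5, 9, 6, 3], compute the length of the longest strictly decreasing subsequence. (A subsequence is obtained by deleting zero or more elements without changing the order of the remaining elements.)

One longest decreasing subsequence is 10, 8, 5, 3 (positions 1,3,7,10), of length 4; no longer one exists.

4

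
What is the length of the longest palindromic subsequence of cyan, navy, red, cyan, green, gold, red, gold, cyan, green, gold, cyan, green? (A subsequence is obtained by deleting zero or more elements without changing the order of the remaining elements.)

7

One longest palindromic subsequence is cyan green gold red gold green cyan (positions 4,5,6,7,8,10,12); it reads the same forward and backward, and the interval DP gives dp[1][13] = 7.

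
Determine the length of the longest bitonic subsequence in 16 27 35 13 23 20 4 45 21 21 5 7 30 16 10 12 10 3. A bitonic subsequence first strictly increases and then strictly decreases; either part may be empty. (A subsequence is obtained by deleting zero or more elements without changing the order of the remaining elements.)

9

Let inc[i] be the LIS ending at i and dec[i] the longest strictly decreasing subsequence starting at i. inc = [1, 2, 3, 1, 2, 2, 1, 4, 3, 3, 2, 3, 4, 4, 4, 5, 4, 1], dec = [5, 7, 7, 4, 6, 5, 2, 6, 5, 5, 2, 2, 5, 4, 2, 3, 2, 1].
max_i inc[i]+dec[i]−1 = 9, with one witness 16, 27, 35, 23, 21, 16, 12, 10, 3.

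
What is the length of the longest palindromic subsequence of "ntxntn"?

5

One longest palindromic subsequence is ntntn (positions 1,2,4,5,6); it reads the same forward and backward, and the interval DP gives dp[1][6] = 5.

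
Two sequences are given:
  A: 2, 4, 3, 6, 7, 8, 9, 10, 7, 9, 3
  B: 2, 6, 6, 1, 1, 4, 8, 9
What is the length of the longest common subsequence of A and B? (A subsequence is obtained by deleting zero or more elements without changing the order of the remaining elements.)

4

Backtracking the LCS table gives one alignment: 2 (A1,B1) → 4 (A2,B6) → 8 (A6,B7) → 9 (A10,B8).
So the longest common subsequence has length 4.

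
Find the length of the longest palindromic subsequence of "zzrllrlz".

6

One longest palindromic subsequence is zrllrz (positions 1,3,4,5,6,8); it reads the same forward and backward, and the interval DP gives dp[1][8] = 6.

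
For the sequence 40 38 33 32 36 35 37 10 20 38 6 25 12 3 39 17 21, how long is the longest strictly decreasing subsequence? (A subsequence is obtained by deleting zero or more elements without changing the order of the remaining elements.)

7

Let dp[i] be the longest decreasing subsequence ending at position i. Then dp = [1, 2, 3, 4, 3, 4, 3, 5, 5, 2, 6, 5, 6, 7, 2, 6, 6].
The maximum is 7; one witness is 40, 38, 33, 32, 10, 6, 3 at positions 1,2,3,4,8,11,14.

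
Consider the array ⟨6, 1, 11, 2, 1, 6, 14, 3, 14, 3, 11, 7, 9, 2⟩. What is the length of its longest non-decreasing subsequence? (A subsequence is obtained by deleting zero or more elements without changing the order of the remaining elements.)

6

One longest non-decreasing subsequence is 1, 2, 3, 3, 7, 9 (positions 2,4,8,10,12,13), of length 6; no longer one exists.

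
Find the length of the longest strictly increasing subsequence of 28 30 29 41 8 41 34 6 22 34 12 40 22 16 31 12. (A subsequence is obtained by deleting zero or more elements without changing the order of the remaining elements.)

One longest increasing subsequence is 28, 30, 34, 40 (positions 1,2,7,12), of length 4; no longer one exists.

4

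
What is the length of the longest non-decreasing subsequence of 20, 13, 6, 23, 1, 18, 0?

Scanning left to right, the best length ending at each element is: 20→1, 13→1, 6→1, 23→2, 1→1, 18→2, 0→1.
So the longest non-decreasing subsequence has length 2, e.g. 20, 23.

2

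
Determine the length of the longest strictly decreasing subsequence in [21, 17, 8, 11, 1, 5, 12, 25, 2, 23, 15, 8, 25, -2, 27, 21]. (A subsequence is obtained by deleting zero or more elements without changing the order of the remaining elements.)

Scanning left to right, the best length ending at each element is: 21→1, 17→2, 8→3, 11→3, 1→4, 5→4, 12→3, 25→1, 2→5, 23→2, 15→3, 8→4, 25→1, -2→6, 27→1, 21→3.
So the longest decreasing subsequence has length 6, e.g. 21, 17, 8, 5, 2, -2.

6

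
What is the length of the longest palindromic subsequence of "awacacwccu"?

Using dp[i][j] = 2 + dp[i+1][j−1] if the ends match, else max(dp[i+1][j], dp[i][j−1]):
dp[1][10] = 5. A witness is ccwcc at positions 4,6,7,8,9.

5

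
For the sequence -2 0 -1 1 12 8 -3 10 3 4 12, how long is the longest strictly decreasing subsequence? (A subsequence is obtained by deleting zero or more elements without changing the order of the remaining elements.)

Let dp[i] be the longest decreasing subsequence ending at position i. Then dp = [1, 1, 2, 1, 1, 2, 3, 2, 3, 3, 1].
The maximum is 3; one witness is 0, -1, -3 at positions 2,3,7.

3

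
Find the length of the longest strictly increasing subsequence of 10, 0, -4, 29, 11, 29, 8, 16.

3

Let dp[i] be the longest increasing subsequence ending at position i. Then dp = [1, 1, 1, 2, 2, 3, 2, 3].
The maximum is 3; one witness is 10, 11, 29 at positions 1,5,6.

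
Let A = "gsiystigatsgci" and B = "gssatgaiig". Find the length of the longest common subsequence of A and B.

7

A longest common subsequence is gsstgag (length 7); the LCS DP confirms no longer common subsequence exists.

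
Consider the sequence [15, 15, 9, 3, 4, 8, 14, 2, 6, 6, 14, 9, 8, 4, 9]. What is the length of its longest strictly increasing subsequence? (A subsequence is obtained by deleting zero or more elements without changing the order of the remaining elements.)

One longest increasing subsequence is 3, 4, 6, 8, 9 (positions 4,5,9,13,15), of length 5; no longer one exists.

5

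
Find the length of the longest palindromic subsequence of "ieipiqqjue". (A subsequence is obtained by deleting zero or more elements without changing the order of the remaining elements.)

One longest palindromic subsequence is eipie (positions 2,3,4,5,10); it reads the same forward and backward, and the interval DP gives dp[1][10] = 5.

5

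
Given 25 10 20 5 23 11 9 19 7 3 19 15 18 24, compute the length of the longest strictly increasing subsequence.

5

Let dp[i] be the longest increasing subsequence ending at position i. Then dp = [1, 1, 2, 1, 3, 2, 2, 3, 2, 1, 3, 3, 4, 5].
The maximum is 5; one witness is 10, 11, 15, 18, 24 at positions 2,6,12,13,14.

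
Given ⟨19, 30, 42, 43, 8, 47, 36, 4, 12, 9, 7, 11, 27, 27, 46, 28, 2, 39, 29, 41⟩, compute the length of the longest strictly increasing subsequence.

7

Let dp[i] be the longest increasing subsequence ending at position i. Then dp = [1, 2, 3, 4, 1, 5, 3, 1, 2, 2, 2, 3, 4, 4, 5, 5, 1, 6, 6, 7].
The maximum is 7; one witness is 8, 9, 11, 27, 28, 39, 41 at positions 5,10,12,13,16,18,20.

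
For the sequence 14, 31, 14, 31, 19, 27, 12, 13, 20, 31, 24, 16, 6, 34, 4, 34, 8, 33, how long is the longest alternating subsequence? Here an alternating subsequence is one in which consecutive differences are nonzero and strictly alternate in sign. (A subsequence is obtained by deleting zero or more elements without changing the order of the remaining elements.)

14

A longest alternating subsequence is 14, 31, 14, 31, 19, 27, 12, 31, 24, 34, 4, 34, 8, 33 (positions 1,2,3,4,5,6,7,10,11,14,15,16,17,18); its 13 consecutive differences strictly alternate in sign, and length 14 is optimal.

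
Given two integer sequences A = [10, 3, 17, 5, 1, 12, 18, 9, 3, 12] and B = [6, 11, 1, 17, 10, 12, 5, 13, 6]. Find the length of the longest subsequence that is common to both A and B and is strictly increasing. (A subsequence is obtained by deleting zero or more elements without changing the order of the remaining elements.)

2

For each value that appears in both, track the longest common increasing run ending there.
The best achievable length is 2; one witness is 1, 12 (A-positions 5,6, B-positions 3,6).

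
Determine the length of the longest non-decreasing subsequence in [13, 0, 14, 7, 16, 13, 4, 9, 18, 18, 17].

Let dp[i] be the longest non-decreasing subsequence ending at position i. Then dp = [1, 1, 2, 2, 3, 3, 2, 3, 4, 5, 4].
The maximum is 5; one witness is 13, 14, 16, 18, 18 at positions 1,3,5,9,10.

5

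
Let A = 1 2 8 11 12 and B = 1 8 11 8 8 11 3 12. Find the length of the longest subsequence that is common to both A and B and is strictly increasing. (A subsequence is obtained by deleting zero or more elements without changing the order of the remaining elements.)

4

For each value that appears in both, track the longest common increasing run ending there.
The best achievable length is 4; one witness is 1, 8, 11, 12 (A-positions 1,3,4,5, B-positions 1,2,3,8).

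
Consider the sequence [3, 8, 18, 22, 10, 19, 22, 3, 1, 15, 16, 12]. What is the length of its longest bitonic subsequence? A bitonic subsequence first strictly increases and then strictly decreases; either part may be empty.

7

Let inc[i] be the LIS ending at i and dec[i] the longest strictly decreasing subsequence starting at i. inc = [1, 2, 3, 4, 3, 4, 5, 1, 1, 4, 5, 4], dec = [2, 3, 4, 4, 3, 3, 3, 2, 1, 2, 2, 1].
max_i inc[i]+dec[i]−1 = 7, with one witness 3, 8, 18, 22, 19, 16, 12.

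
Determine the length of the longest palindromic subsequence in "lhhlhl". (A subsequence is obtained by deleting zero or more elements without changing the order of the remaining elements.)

Using dp[i][j] = 2 + dp[i+1][j−1] if the ends match, else max(dp[i+1][j], dp[i][j−1]):
dp[1][6] = 5. A witness is lhlhl at positions 1,2,4,5,6.

5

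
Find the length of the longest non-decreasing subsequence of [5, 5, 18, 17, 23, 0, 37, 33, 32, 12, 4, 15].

5

Scanning left to right, the best length ending at each element is: 5→1, 5→2, 18→3, 17→3, 23→4, 0→1, 37→5, 33→5, 32→5, 12→3, 4→2, 15→4.
So the longest non-decreasing subsequence has length 5, e.g. 5, 5, 18, 23, 37.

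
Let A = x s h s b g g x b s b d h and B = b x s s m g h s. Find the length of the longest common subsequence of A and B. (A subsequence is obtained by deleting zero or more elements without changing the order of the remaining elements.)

Backtracking the LCS table gives one alignment: x (A1,B2) → s (A2,B3) → s (A4,B4) → g (A6,B6) → s (A10,B8).
So the longest common subsequence has length 5.

5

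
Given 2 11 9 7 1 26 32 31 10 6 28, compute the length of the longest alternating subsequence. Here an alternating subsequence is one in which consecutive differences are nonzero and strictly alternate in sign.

6

A longest alternating subsequence is 2, 11, 9, 26, 10, 28 (positions 1,2,3,6,9,11); its 5 consecutive differences strictly alternate in sign, and length 6 is optimal.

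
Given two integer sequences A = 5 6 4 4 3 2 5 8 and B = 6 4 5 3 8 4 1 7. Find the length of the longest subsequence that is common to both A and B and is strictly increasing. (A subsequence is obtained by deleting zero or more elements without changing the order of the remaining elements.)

For each value that appears in both, track the longest common increasing run ending there.
The best achievable length is 3; one witness is 4, 5, 8 (A-positions 3,7,8, B-positions 2,3,5).

3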